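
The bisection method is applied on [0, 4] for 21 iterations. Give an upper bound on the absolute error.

Bisection error bound: |error| ≤ (b-a)/2^n
|error| ≤ (4 - 0)/2^21 = 4/2^21
|error| ≤ 0.0000019073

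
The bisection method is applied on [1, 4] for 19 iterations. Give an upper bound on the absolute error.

Bisection error bound: |error| ≤ (b-a)/2^n
|error| ≤ (4 - 1)/2^19 = 3/2^19
|error| ≤ 0.0000057220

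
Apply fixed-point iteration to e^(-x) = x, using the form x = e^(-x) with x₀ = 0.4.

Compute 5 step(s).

Equation: e^(-x) = x
Fixed-point form: x = e^(-x)
x₀ = 0.4

x_1 = g(0.400000) = 0.670320
x_2 = g(0.670320) = 0.511545
x_3 = g(0.511545) = 0.599569
x_4 = g(0.599569) = 0.549048
x_5 = g(0.549048) = 0.577499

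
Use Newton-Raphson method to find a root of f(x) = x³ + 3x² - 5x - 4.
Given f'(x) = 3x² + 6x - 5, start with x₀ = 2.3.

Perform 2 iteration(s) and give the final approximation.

f(x) = x³ + 3x² - 5x - 4
f'(x) = 3x² + 6x - 5
x₀ = 2.3

Newton-Raphson formula: x_{n+1} = x_n - f(x_n)/f'(x_n)

Iteration 1:
  f(2.300000) = 12.537000
  f'(2.300000) = 24.670000
  x_1 = 2.300000 - 12.537000/24.670000 = 1.791812
Iteration 2:
  f(1.791812) = 2.425484
  f'(1.791812) = 15.382641
  x_2 = 1.791812 - 2.425484/15.382641 = 1.634135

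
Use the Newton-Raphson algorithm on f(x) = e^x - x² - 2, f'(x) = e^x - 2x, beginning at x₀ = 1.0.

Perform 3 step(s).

f(x) = e^x - x² - 2
f'(x) = e^x - 2x
x₀ = 1.0

Newton-Raphson formula: x_{n+1} = x_n - f(x_n)/f'(x_n)

Iteration 1:
  f(1.000000) = -0.281718
  f'(1.000000) = 0.718282
  x_1 = 1.000000 - (-0.281718)/0.718282 = 1.392211
Iteration 2:
  f(1.392211) = 0.085485
  f'(1.392211) = 1.239315
  x_2 = 1.392211 - 0.085485/1.239315 = 1.323233
Iteration 3:
  f(1.323233) = 0.004598
  f'(1.323233) = 1.109078
  x_3 = 1.323233 - 0.004598/1.109078 = 1.319087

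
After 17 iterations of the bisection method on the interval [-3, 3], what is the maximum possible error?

Bisection error bound: |error| ≤ (b-a)/2^n
|error| ≤ (3 - (-3))/2^17 = 6/2^17
|error| ≤ 0.0000457764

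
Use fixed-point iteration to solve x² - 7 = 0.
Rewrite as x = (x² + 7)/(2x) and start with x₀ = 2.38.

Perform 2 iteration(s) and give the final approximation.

Equation: x² - 7 = 0
Fixed-point form: x = (x² + 7)/(2x)
x₀ = 2.38

x_1 = g(2.380000) = 2.660588
x_2 = g(2.660588) = 2.645793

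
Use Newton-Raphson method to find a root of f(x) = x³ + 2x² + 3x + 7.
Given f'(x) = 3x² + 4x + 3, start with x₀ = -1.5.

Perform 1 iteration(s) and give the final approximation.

f(x) = x³ + 2x² + 3x + 7
f'(x) = 3x² + 4x + 3
x₀ = -1.5

Newton-Raphson formula: x_{n+1} = x_n - f(x_n)/f'(x_n)

Iteration 1:
  f(-1.500000) = 3.625000
  f'(-1.500000) = 3.750000
  x_1 = -1.500000 - 3.625000/3.750000 = -2.466667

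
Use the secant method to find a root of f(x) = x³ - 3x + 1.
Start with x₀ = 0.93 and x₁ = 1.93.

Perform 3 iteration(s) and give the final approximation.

f(x) = x³ - 3x + 1
x₀ = 0.93, x₁ = 1.93

Secant formula: x_{n+1} = x_n - f(x_n)(x_n - x_{n-1})/(f(x_n) - f(x_{n-1}))

Iteration 1:
  f(0.930000) = -0.985643
  f(1.930000) = 2.399057
  x_2 = 1.930000 - 2.399057×(1.930000 - 0.930000)/(2.399057 - (-0.985643))
       = 1.221205
Iteration 2:
  f(1.930000) = 2.399057
  f(1.221205) = -0.842380
  x_3 = 1.221205 - (-0.842380)×(1.221205 - 1.930000)/(-0.842380 - 2.399057)
       = 1.405406
Iteration 3:
  f(1.221205) = -0.842380
  f(1.405406) = -0.440308
  x_4 = 1.405406 - (-0.440308)×(1.405406 - 1.221205)/(-0.440308 - (-0.842380))
       = 1.607123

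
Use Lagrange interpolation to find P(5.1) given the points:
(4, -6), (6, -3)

Lagrange interpolation formula:
P(x) = Σ yᵢ × Lᵢ(x)
where Lᵢ(x) = Π_{j≠i} (x - xⱼ)/(xᵢ - xⱼ)

L_0(5.1) = (5.1 - 6)/(4 - 6) = 0.450000
L_1(5.1) = (5.1 - 4)/(6 - 4) = 0.550000

P(5.1) = (-6)×L_0(5.1) + (-3)×L_1(5.1)
P(5.1) = -4.350000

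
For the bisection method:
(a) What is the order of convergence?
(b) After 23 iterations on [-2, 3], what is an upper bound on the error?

(a) Bisection has linear (order 1) convergence; the error is halved each step.

(b) Error bound = (b-a)/2^n = (3 - (-2))/2^{23}
    = 5/2^{23}

(a) 1 (linear); (b) error ≤ 5.96e-07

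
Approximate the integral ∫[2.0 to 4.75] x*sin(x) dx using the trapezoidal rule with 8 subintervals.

f(x) = x*sin(x)
a = 2.0, b = 4.75, n = 8
h = (b - a)/n = 0.343750

Trapezoidal rule: (h/2)[f(x₀) + 2f(x₁) + 2f(x₂) + ... + f(xₙ)]

x_0 = 2.0000, f(x_0) = 1.818595, coefficient = 1
x_1 = 2.3438, f(x_1) = 1.677777, coefficient = 2
x_2 = 2.6875, f(x_2) = 1.178864, coefficient = 2
x_3 = 3.0312, f(x_3) = 0.333798, coefficient = 2
x_4 = 3.3750, f(x_4) = -0.780617, coefficient = 2
x_5 = 3.7188, f(x_5) = -2.029113, coefficient = 2
x_6 = 4.0625, f(x_6) = -3.234363, coefficient = 2
x_7 = 4.4062, f(x_7) = -4.201378, coefficient = 2
x_8 = 4.7500, f(x_8) = -4.746641, coefficient = 1

I ≈ (0.343750/2) × -17.038112 = -2.928426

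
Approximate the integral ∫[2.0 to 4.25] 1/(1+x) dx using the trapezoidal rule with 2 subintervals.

f(x) = 1/(1+x)
a = 2.0, b = 4.25, n = 2
h = (b - a)/n = 1.125000

Trapezoidal rule: (h/2)[f(x₀) + 2f(x₁) + 2f(x₂) + ... + f(xₙ)]

x_0 = 2.0000, f(x_0) = 0.333333, coefficient = 1
x_1 = 3.1250, f(x_1) = 0.242424, coefficient = 2
x_2 = 4.2500, f(x_2) = 0.190476, coefficient = 1

I ≈ (1.125000/2) × 1.008658 = 0.567370
Exact value: 0.559616
Error: 0.007754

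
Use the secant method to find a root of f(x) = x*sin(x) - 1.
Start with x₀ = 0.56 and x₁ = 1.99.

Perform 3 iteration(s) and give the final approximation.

f(x) = x*sin(x) - 1
x₀ = 0.56, x₁ = 1.99

Secant formula: x_{n+1} = x_n - f(x_n)(x_n - x_{n-1})/(f(x_n) - f(x_{n-1}))

Iteration 1:
  f(0.560000) = -0.702536
  f(1.990000) = 0.817693
  x_2 = 1.990000 - 0.817693×(1.990000 - 0.560000)/(0.817693 - (-0.702536))
       = 1.220839
Iteration 2:
  f(1.990000) = 0.817693
  f(1.220839) = 0.146841
  x_3 = 1.220839 - 0.146841×(1.220839 - 1.990000)/(0.146841 - 0.817693)
       = 1.052480
Iteration 3:
  f(1.220839) = 0.146841
  f(1.052480) = -0.085759
  x_4 = 1.052480 - (-0.085759)×(1.052480 - 1.220839)/(-0.085759 - 0.146841)
       = 1.114553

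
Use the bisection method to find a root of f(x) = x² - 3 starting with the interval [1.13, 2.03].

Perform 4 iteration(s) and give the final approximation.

f(x) = x² - 3
Initial interval: [1.13, 2.03]

Iteration 1:
  c_1 = (1.130000 + 2.030000)/2 = 1.580000
  f(c_1) = f(1.580000) = -0.503600
  f(a) × f(c) ≥ 0, new interval: [1.580000, 2.030000]
Iteration 2:
  c_2 = (1.580000 + 2.030000)/2 = 1.805000
  f(c_2) = f(1.805000) = 0.258025
  f(a) × f(c) < 0, new interval: [1.580000, 1.805000]
Iteration 3:
  c_3 = (1.580000 + 1.805000)/2 = 1.692500
  f(c_3) = f(1.692500) = -0.135444
  f(a) × f(c) ≥ 0, new interval: [1.692500, 1.805000]
Iteration 4:
  c_4 = (1.692500 + 1.805000)/2 = 1.748750
  f(c_4) = f(1.748750) = 0.058127
  f(a) × f(c) < 0, new interval: [1.692500, 1.748750]

After 4 iteration(s), the approximation is c_4 = 1.748750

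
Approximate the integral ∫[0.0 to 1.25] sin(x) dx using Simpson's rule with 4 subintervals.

f(x) = sin(x)
a = 0.0, b = 1.25, n = 4
h = (b - a)/n = 0.312500

Simpson's rule: (h/3)[f(x₀) + 4f(x₁) + 2f(x₂) + ... + f(xₙ)]

x_0 = 0.0000, f(x_0) = 0.000000, coefficient = 1
x_1 = 0.3125, f(x_1) = 0.307439, coefficient = 4
x_2 = 0.6250, f(x_2) = 0.585097, coefficient = 2
x_3 = 0.9375, f(x_3) = 0.806081, coefficient = 4
x_4 = 1.2500, f(x_4) = 0.948985, coefficient = 1

I ≈ (0.312500/3) × 6.573258 = 0.684714
Exact value: 0.684678
Error: 0.000037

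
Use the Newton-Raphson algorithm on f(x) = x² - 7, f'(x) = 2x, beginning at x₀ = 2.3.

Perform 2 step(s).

f(x) = x² - 7
f'(x) = 2x
x₀ = 2.3

Newton-Raphson formula: x_{n+1} = x_n - f(x_n)/f'(x_n)

Iteration 1:
  f(2.300000) = -1.710000
  f'(2.300000) = 4.600000
  x_1 = 2.300000 - (-1.710000)/4.600000 = 2.671739
Iteration 2:
  f(2.671739) = 0.138190
  f'(2.671739) = 5.343478
  x_2 = 2.671739 - 0.138190/5.343478 = 2.645878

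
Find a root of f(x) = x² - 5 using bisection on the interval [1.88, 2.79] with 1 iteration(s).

f(x) = x² - 5
Initial interval: [1.88, 2.79]

Iteration 1:
  c_1 = (1.880000 + 2.790000)/2 = 2.335000
  f(c_1) = f(2.335000) = 0.452225
  f(a) × f(c) < 0, new interval: [1.880000, 2.335000]

After 1 iteration(s), the approximation is c_1 = 2.335000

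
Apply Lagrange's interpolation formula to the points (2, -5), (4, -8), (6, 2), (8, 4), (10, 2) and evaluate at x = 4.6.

Lagrange interpolation formula:
P(x) = Σ yᵢ × Lᵢ(x)
where Lᵢ(x) = Π_{j≠i} (x - xⱼ)/(xᵢ - xⱼ)

L_0(4.6) = (4.6 - 4)/(2 - 4) × (4.6 - 6)/(2 - 6) × (4.6 - 8)/(2 - 8) × (4.6 - 10)/(2 - 10) = -0.040162
L_1(4.6) = (4.6 - 2)/(4 - 2) × (4.6 - 6)/(4 - 6) × (4.6 - 8)/(4 - 8) × (4.6 - 10)/(4 - 10) = 0.696150
L_2(4.6) = (4.6 - 2)/(6 - 2) × (4.6 - 4)/(6 - 4) × (4.6 - 8)/(6 - 8) × (4.6 - 10)/(6 - 10) = 0.447525
L_3(4.6) = (4.6 - 2)/(8 - 2) × (4.6 - 4)/(8 - 4) × (4.6 - 6)/(8 - 6) × (4.6 - 10)/(8 - 10) = -0.122850
L_4(4.6) = (4.6 - 2)/(10 - 2) × (4.6 - 4)/(10 - 4) × (4.6 - 6)/(10 - 6) × (4.6 - 8)/(10 - 8) = 0.019337

P(4.6) = (-5)×L_0(4.6) + (-8)×L_1(4.6) + 2×L_2(4.6) + 4×L_3(4.6) + 2×L_4(4.6)
P(4.6) = -4.926063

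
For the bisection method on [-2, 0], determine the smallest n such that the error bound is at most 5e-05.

We need (b-a)/2^n ≤ 5e-05
(0 - (-2))/2^n ≤ 5e-05
2/2^n ≤ 5e-05
2^n ≥ 40000
n ≥ log₂(40000) = 15.29
n ≥ 16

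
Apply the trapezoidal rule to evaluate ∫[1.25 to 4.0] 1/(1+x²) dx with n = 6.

f(x) = 1/(1+x²)
a = 1.25, b = 4.0, n = 6
h = (b - a)/n = 0.458333

Trapezoidal rule: (h/2)[f(x₀) + 2f(x₁) + 2f(x₂) + ... + f(xₙ)]

x_0 = 1.2500, f(x_0) = 0.390244, coefficient = 1
x_1 = 1.7083, f(x_1) = 0.255206, coefficient = 2
x_2 = 2.1667, f(x_2) = 0.175610, coefficient = 2
x_3 = 2.6250, f(x_3) = 0.126733, coefficient = 2
x_4 = 3.0833, f(x_4) = 0.095175, coefficient = 2
x_5 = 3.5417, f(x_5) = 0.073837, coefficient = 2
x_6 = 4.0000, f(x_6) = 0.058824, coefficient = 1

I ≈ (0.458333/2) × 1.902188 = 0.435918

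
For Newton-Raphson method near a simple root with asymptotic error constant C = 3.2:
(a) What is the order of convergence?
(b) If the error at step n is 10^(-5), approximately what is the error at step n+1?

(a) Newton-Raphson has quadratic (order 2) convergence near simple roots.
    This means |e_{n+1}| ≈ C|e_n|².

(b) With |e_n| = 10^(-5) and C = 3.2:
    |e_{n+1}| ≈ 3.2 × (10^(-5))² = 3.2 × 10^(-10)

(a) 2 (quadratic); (b) |e_{n+1}| ≈ 3.200e-10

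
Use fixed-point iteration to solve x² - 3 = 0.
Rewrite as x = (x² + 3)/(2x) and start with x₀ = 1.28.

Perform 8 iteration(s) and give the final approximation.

Equation: x² - 3 = 0
Fixed-point form: x = (x² + 3)/(2x)
x₀ = 1.28

x_1 = g(1.280000) = 1.811875
x_2 = g(1.811875) = 1.733809
x_3 = g(1.733809) = 1.732052
x_4 = g(1.732052) = 1.732051
x_5 = g(1.732051) = 1.732051
x_6 = g(1.732051) = 1.732051
x_7 = g(1.732051) = 1.732051
x_8 = g(1.732051) = 1.732051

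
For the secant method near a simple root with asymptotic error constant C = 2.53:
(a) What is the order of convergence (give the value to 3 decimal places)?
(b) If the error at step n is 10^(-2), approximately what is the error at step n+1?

(a) Secant method has superlinear convergence with order φ = (1+√5)/2 ≈ 1.618.
    This means |e_{n+1}| ≈ C|e_n|^1.618.

(b) With |e_n| = 10^(-2) and C = 2.53:
    |e_{n+1}| ≈ 2.53 × (10^(-2))^1.618 = 2.53 × 10^(-3.24)

(a) ≈ 1.618 (golden ratio); (b) |e_{n+1}| ≈ 1.469e-03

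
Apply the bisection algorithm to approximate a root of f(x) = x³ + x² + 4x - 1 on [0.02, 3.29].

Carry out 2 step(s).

f(x) = x³ + x² + 4x - 1
Initial interval: [0.02, 3.29]

Iteration 1:
  c_1 = (0.020000 + 3.290000)/2 = 1.655000
  f(c_1) = f(1.655000) = 12.892111
  f(a) × f(c) < 0, new interval: [0.020000, 1.655000]
Iteration 2:
  c_2 = (0.020000 + 1.655000)/2 = 0.837500
  f(c_2) = f(0.837500) = 3.638834
  f(a) × f(c) < 0, new interval: [0.020000, 0.837500]

After 2 iteration(s), the approximation is c_2 = 0.837500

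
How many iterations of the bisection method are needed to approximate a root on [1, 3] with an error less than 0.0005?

We need (b-a)/2^n ≤ 0.0005
(3 - 1)/2^n ≤ 0.0005
2/2^n ≤ 0.0005
2^n ≥ 4000
n ≥ log₂(4000) = 11.97
n ≥ 12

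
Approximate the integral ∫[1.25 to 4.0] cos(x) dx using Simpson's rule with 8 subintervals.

f(x) = cos(x)
a = 1.25, b = 4.0, n = 8
h = (b - a)/n = 0.343750

Simpson's rule: (h/3)[f(x₀) + 4f(x₁) + 2f(x₂) + ... + f(xₙ)]

x_0 = 1.2500, f(x_0) = 0.315322, coefficient = 1
x_1 = 1.5938, f(x_1) = -0.022952, coefficient = 4
x_2 = 1.9375, f(x_2) = -0.358540, coefficient = 2
x_3 = 2.2812, f(x_3) = -0.652178, coefficient = 4
x_4 = 2.6250, f(x_4) = -0.869507, coefficient = 2
x_5 = 2.9688, f(x_5) = -0.985100, coefficient = 4
x_6 = 3.3125, f(x_6) = -0.985431, coefficient = 2
x_7 = 3.6562, f(x_7) = -0.870461, coefficient = 4
x_8 = 4.0000, f(x_8) = -0.653644, coefficient = 1

I ≈ (0.343750/3) × -14.888041 = -1.705921
Exact value: -1.705787
Error: 0.000134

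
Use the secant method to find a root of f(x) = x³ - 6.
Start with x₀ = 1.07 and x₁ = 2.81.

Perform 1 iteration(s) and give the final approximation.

f(x) = x³ - 6
x₀ = 1.07, x₁ = 2.81

Secant formula: x_{n+1} = x_n - f(x_n)(x_n - x_{n-1})/(f(x_n) - f(x_{n-1}))

Iteration 1:
  f(1.070000) = -4.774957
  f(2.810000) = 16.188041
  x_2 = 2.810000 - 16.188041×(2.810000 - 1.070000)/(16.188041 - (-4.774957))
       = 1.466338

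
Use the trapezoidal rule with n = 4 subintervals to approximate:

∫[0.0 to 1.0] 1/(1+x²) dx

f(x) = 1/(1+x²)
a = 0.0, b = 1.0, n = 4
h = (b - a)/n = 0.250000

Trapezoidal rule: (h/2)[f(x₀) + 2f(x₁) + 2f(x₂) + ... + f(xₙ)]

x_0 = 0.0000, f(x_0) = 1.000000, coefficient = 1
x_1 = 0.2500, f(x_1) = 0.941176, coefficient = 2
x_2 = 0.5000, f(x_2) = 0.800000, coefficient = 2
x_3 = 0.7500, f(x_3) = 0.640000, coefficient = 2
x_4 = 1.0000, f(x_4) = 0.500000, coefficient = 1

I ≈ (0.250000/2) × 6.262353 = 0.782794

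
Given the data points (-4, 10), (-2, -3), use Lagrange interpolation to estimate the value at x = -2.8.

Lagrange interpolation formula:
P(x) = Σ yᵢ × Lᵢ(x)
where Lᵢ(x) = Π_{j≠i} (x - xⱼ)/(xᵢ - xⱼ)

L_0(-2.8) = (-2.8 - (-2))/(-4 - (-2)) = 0.400000
L_1(-2.8) = (-2.8 - (-4))/(-2 - (-4)) = 0.600000

P(-2.8) = 10×L_0(-2.8) + (-3)×L_1(-2.8)
P(-2.8) = 2.200000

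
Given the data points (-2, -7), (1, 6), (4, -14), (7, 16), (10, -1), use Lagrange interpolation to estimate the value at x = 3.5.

Lagrange interpolation formula:
P(x) = Σ yᵢ × Lᵢ(x)
where Lᵢ(x) = Π_{j≠i} (x - xⱼ)/(xᵢ - xⱼ)

L_0(3.5) = (3.5 - 1)/(-2 - 1) × (3.5 - 4)/(-2 - 4) × (3.5 - 7)/(-2 - 7) × (3.5 - 10)/(-2 - 10) = -0.014628
L_1(3.5) = (3.5 - (-2))/(1 - (-2)) × (3.5 - 4)/(1 - 4) × (3.5 - 7)/(1 - 7) × (3.5 - 10)/(1 - 10) = 0.128729
L_2(3.5) = (3.5 - (-2))/(4 - (-2)) × (3.5 - 1)/(4 - 1) × (3.5 - 7)/(4 - 7) × (3.5 - 10)/(4 - 10) = 0.965471
L_3(3.5) = (3.5 - (-2))/(7 - (-2)) × (3.5 - 1)/(7 - 1) × (3.5 - 4)/(7 - 4) × (3.5 - 10)/(7 - 10) = -0.091950
L_4(3.5) = (3.5 - (-2))/(10 - (-2)) × (3.5 - 1)/(10 - 1) × (3.5 - 4)/(10 - 4) × (3.5 - 7)/(10 - 7) = 0.012378

P(3.5) = (-7)×L_0(3.5) + 6×L_1(3.5) + (-14)×L_2(3.5) + 16×L_3(3.5) + (-1)×L_4(3.5)
P(3.5) = -14.125386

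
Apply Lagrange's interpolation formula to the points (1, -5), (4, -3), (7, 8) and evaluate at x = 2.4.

Lagrange interpolation formula:
P(x) = Σ yᵢ × Lᵢ(x)
where Lᵢ(x) = Π_{j≠i} (x - xⱼ)/(xᵢ - xⱼ)

L_0(2.4) = (2.4 - 4)/(1 - 4) × (2.4 - 7)/(1 - 7) = 0.408889
L_1(2.4) = (2.4 - 1)/(4 - 1) × (2.4 - 7)/(4 - 7) = 0.715556
L_2(2.4) = (2.4 - 1)/(7 - 1) × (2.4 - 4)/(7 - 4) = -0.124444

P(2.4) = (-5)×L_0(2.4) + (-3)×L_1(2.4) + 8×L_2(2.4)
P(2.4) = -5.186667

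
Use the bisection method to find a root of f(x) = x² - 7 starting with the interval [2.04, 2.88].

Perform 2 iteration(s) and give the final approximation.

f(x) = x² - 7
Initial interval: [2.04, 2.88]

Iteration 1:
  c_1 = (2.040000 + 2.880000)/2 = 2.460000
  f(c_1) = f(2.460000) = -0.948400
  f(a) × f(c) ≥ 0, new interval: [2.460000, 2.880000]
Iteration 2:
  c_2 = (2.460000 + 2.880000)/2 = 2.670000
  f(c_2) = f(2.670000) = 0.128900
  f(a) × f(c) < 0, new interval: [2.460000, 2.670000]

After 2 iteration(s), the approximation is c_2 = 2.670000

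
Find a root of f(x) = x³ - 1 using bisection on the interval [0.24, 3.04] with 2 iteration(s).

f(x) = x³ - 1
Initial interval: [0.24, 3.04]

Iteration 1:
  c_1 = (0.240000 + 3.040000)/2 = 1.640000
  f(c_1) = f(1.640000) = 3.410944
  f(a) × f(c) < 0, new interval: [0.240000, 1.640000]
Iteration 2:
  c_2 = (0.240000 + 1.640000)/2 = 0.940000
  f(c_2) = f(0.940000) = -0.169416
  f(a) × f(c) ≥ 0, new interval: [0.940000, 1.640000]

After 2 iteration(s), the approximation is c_2 = 0.940000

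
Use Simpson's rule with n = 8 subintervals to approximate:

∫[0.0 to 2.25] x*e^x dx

f(x) = x*e^x
a = 0.0, b = 2.25, n = 8
h = (b - a)/n = 0.281250

Simpson's rule: (h/3)[f(x₀) + 4f(x₁) + 2f(x₂) + ... + f(xₙ)]

x_0 = 0.0000, f(x_0) = 0.000000, coefficient = 1
x_1 = 0.2812, f(x_1) = 0.372596, coefficient = 4
x_2 = 0.5625, f(x_2) = 0.987218, coefficient = 2
x_3 = 0.8438, f(x_3) = 1.961778, coefficient = 4
x_4 = 1.1250, f(x_4) = 3.465244, coefficient = 2
x_5 = 1.4062, f(x_5) = 5.738378, coefficient = 4
x_6 = 1.6875, f(x_6) = 9.122539, coefficient = 2
x_7 = 1.9688, f(x_7) = 14.099634, coefficient = 4
x_8 = 2.2500, f(x_8) = 21.347406, coefficient = 1

I ≈ (0.281250/3) × 137.186948 = 12.861276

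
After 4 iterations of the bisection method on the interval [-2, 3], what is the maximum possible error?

Bisection error bound: |error| ≤ (b-a)/2^n
|error| ≤ (3 - (-2))/2^4 = 5/2^4
|error| ≤ 0.3125000000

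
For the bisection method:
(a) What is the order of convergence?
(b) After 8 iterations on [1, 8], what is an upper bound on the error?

(a) Bisection has linear (order 1) convergence; the error is halved each step.

(b) Error bound = (b-a)/2^n = (8 - 1)/2^{8}
    = 7/2^{8}

(a) 1 (linear); (b) error ≤ 2.73e-02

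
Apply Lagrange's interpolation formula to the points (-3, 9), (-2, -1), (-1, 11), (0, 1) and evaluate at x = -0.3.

Lagrange interpolation formula:
P(x) = Σ yᵢ × Lᵢ(x)
where Lᵢ(x) = Π_{j≠i} (x - xⱼ)/(xᵢ - xⱼ)

L_0(-0.3) = (-0.3 - (-2))/(-3 - (-2)) × (-0.3 - (-1))/(-3 - (-1)) × (-0.3 - 0)/(-3 - 0) = 0.059500
L_1(-0.3) = (-0.3 - (-3))/(-2 - (-3)) × (-0.3 - (-1))/(-2 - (-1)) × (-0.3 - 0)/(-2 - 0) = -0.283500
L_2(-0.3) = (-0.3 - (-3))/(-1 - (-3)) × (-0.3 - (-2))/(-1 - (-2)) × (-0.3 - 0)/(-1 - 0) = 0.688500
L_3(-0.3) = (-0.3 - (-3))/(0 - (-3)) × (-0.3 - (-2))/(0 - (-2)) × (-0.3 - (-1))/(0 - (-1)) = 0.535500

P(-0.3) = 9×L_0(-0.3) + (-1)×L_1(-0.3) + 11×L_2(-0.3) + 1×L_3(-0.3)
P(-0.3) = 8.928000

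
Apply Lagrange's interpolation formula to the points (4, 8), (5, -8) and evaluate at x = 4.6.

Lagrange interpolation formula:
P(x) = Σ yᵢ × Lᵢ(x)
where Lᵢ(x) = Π_{j≠i} (x - xⱼ)/(xᵢ - xⱼ)

L_0(4.6) = (4.6 - 5)/(4 - 5) = 0.400000
L_1(4.6) = (4.6 - 4)/(5 - 4) = 0.600000

P(4.6) = 8×L_0(4.6) + (-8)×L_1(4.6)
P(4.6) = -1.600000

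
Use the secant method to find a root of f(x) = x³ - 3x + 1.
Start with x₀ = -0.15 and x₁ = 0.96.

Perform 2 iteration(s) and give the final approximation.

f(x) = x³ - 3x + 1
x₀ = -0.15, x₁ = 0.96

Secant formula: x_{n+1} = x_n - f(x_n)(x_n - x_{n-1})/(f(x_n) - f(x_{n-1}))

Iteration 1:
  f(-0.150000) = 1.446625
  f(0.960000) = -0.995264
  x_2 = 0.960000 - (-0.995264)×(0.960000 - (-0.150000))/(-0.995264 - 1.446625)
       = 0.507587
Iteration 2:
  f(0.960000) = -0.995264
  f(0.507587) = -0.391983
  x_3 = 0.507587 - (-0.391983)×(0.507587 - 0.960000)/(-0.391983 - (-0.995264))
       = 0.213630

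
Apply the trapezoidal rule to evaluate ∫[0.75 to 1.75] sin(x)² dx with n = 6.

f(x) = sin(x)²
a = 0.75, b = 1.75, n = 6
h = (b - a)/n = 0.166667

Trapezoidal rule: (h/2)[f(x₀) + 2f(x₁) + 2f(x₂) + ... + f(xₙ)]

x_0 = 0.7500, f(x_0) = 0.464631, coefficient = 1
x_1 = 0.9167, f(x_1) = 0.629766, coefficient = 2
x_2 = 1.0833, f(x_2) = 0.780615, coefficient = 2
x_3 = 1.2500, f(x_3) = 0.900572, coefficient = 2
x_4 = 1.4167, f(x_4) = 0.976432, coefficient = 2
x_5 = 1.5833, f(x_5) = 0.999843, coefficient = 2
x_6 = 1.7500, f(x_6) = 0.968228, coefficient = 1

I ≈ (0.166667/2) × 10.007313 = 0.833943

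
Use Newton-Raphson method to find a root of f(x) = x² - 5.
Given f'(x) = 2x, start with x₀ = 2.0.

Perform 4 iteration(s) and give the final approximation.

f(x) = x² - 5
f'(x) = 2x
x₀ = 2.0

Newton-Raphson formula: x_{n+1} = x_n - f(x_n)/f'(x_n)

Iteration 1:
  f(2.000000) = -1.000000
  f'(2.000000) = 4.000000
  x_1 = 2.000000 - (-1.000000)/4.000000 = 2.250000
Iteration 2:
  f(2.250000) = 0.062500
  f'(2.250000) = 4.500000
  x_2 = 2.250000 - 0.062500/4.500000 = 2.236111
Iteration 3:
  f(2.236111) = 0.000193
  f'(2.236111) = 4.472222
  x_3 = 2.236111 - 0.000193/4.472222 = 2.236068
Iteration 4:
  f(2.236068) = 0.000000
  f'(2.236068) = 4.472136
  x_4 = 2.236068 - 0.000000/4.472136 = 2.236068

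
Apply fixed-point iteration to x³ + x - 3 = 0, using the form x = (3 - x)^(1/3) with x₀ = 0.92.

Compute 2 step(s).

Equation: x³ + x - 3 = 0
Fixed-point form: x = (3 - x)^(1/3)
x₀ = 0.92

x_1 = g(0.920000) = 1.276501
x_2 = g(1.276501) = 1.198957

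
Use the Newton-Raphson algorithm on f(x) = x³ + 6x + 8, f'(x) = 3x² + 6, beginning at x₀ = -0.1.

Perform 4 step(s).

f(x) = x³ + 6x + 8
f'(x) = 3x² + 6
x₀ = -0.1

Newton-Raphson formula: x_{n+1} = x_n - f(x_n)/f'(x_n)

Iteration 1:
  f(-0.100000) = 7.399000
  f'(-0.100000) = 6.030000
  x_1 = -0.100000 - 7.399000/6.030000 = -1.327032
Iteration 2:
  f(-1.327032) = -2.299108
  f'(-1.327032) = 11.283038
  x_2 = -1.327032 - (-2.299108)/11.283038 = -1.123265
Iteration 3:
  f(-1.123265) = -0.156838
  f'(-1.123265) = 9.785171
  x_3 = -1.123265 - (-0.156838)/9.785171 = -1.107237
Iteration 4:
  f(-1.107237) = -0.000862
  f'(-1.107237) = 9.677919
  x_4 = -1.107237 - (-0.000862)/9.677919 = -1.107148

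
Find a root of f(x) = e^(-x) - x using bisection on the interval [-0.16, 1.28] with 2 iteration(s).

f(x) = e^(-x) - x
Initial interval: [-0.16, 1.28]

Iteration 1:
  c_1 = (-0.160000 + 1.280000)/2 = 0.560000
  f(c_1) = f(0.560000) = 0.011209
  f(a) × f(c) ≥ 0, new interval: [0.560000, 1.280000]
Iteration 2:
  c_2 = (0.560000 + 1.280000)/2 = 0.920000
  f(c_2) = f(0.920000) = -0.521481
  f(a) × f(c) < 0, new interval: [0.560000, 0.920000]

After 2 iteration(s), the approximation is c_2 = 0.920000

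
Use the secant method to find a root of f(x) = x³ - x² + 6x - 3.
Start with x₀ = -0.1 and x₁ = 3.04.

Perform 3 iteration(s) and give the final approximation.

f(x) = x³ - x² + 6x - 3
x₀ = -0.1, x₁ = 3.04

Secant formula: x_{n+1} = x_n - f(x_n)(x_n - x_{n-1})/(f(x_n) - f(x_{n-1}))

Iteration 1:
  f(-0.100000) = -3.611000
  f(3.040000) = 34.092864
  x_2 = 3.040000 - 34.092864×(3.040000 - (-0.100000))/(34.092864 - (-3.611000))
       = 0.200726
Iteration 2:
  f(3.040000) = 34.092864
  f(0.200726) = -1.827846
  x_3 = 0.200726 - (-1.827846)×(0.200726 - 3.040000)/(-1.827846 - 34.092864)
       = 0.345204
Iteration 3:
  f(0.200726) = -1.827846
  f(0.345204) = -1.006804
  x_4 = 0.345204 - (-1.006804)×(0.345204 - 0.200726)/(-1.006804 - (-1.827846))
       = 0.522371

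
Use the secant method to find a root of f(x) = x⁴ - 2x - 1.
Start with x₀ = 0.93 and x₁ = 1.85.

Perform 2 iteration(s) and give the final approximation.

f(x) = x⁴ - 2x - 1
x₀ = 0.93, x₁ = 1.85

Secant formula: x_{n+1} = x_n - f(x_n)(x_n - x_{n-1})/(f(x_n) - f(x_{n-1}))

Iteration 1:
  f(0.930000) = -2.111948
  f(1.850000) = 7.013506
  x_2 = 1.850000 - 7.013506×(1.850000 - 0.930000)/(7.013506 - (-2.111948))
       = 1.142920
Iteration 2:
  f(1.850000) = 7.013506
  f(1.142920) = -1.579509
  x_3 = 1.142920 - (-1.579509)×(1.142920 - 1.850000)/(-1.579509 - 7.013506)
       = 1.272891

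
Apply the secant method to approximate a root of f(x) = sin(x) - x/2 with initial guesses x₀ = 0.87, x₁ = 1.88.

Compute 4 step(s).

f(x) = sin(x) - x/2
x₀ = 0.87, x₁ = 1.88

Secant formula: x_{n+1} = x_n - f(x_n)(x_n - x_{n-1})/(f(x_n) - f(x_{n-1}))

Iteration 1:
  f(0.870000) = 0.329329
  f(1.880000) = 0.012576
  x_2 = 1.880000 - 0.012576×(1.880000 - 0.870000)/(0.012576 - 0.329329)
       = 1.920101
Iteration 2:
  f(1.880000) = 0.012576
  f(1.920101) = -0.020439
  x_3 = 1.920101 - (-0.020439)×(1.920101 - 1.880000)/(-0.020439 - 0.012576)
       = 1.895275
Iteration 3:
  f(1.920101) = -0.020439
  f(1.895275) = 0.000180
  x_4 = 1.895275 - 0.000180×(1.895275 - 1.920101)/(0.000180 - (-0.020439))
       = 1.895491
Iteration 4:
  f(1.895275) = 0.000180
  f(1.895491) = 0.000003
  x_5 = 1.895491 - 0.000003×(1.895491 - 1.895275)/(0.000003 - 0.000180)
       = 1.895494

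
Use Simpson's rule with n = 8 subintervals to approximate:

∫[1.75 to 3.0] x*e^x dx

f(x) = x*e^x
a = 1.75, b = 3.0, n = 8
h = (b - a)/n = 0.156250

Simpson's rule: (h/3)[f(x₀) + 4f(x₁) + 2f(x₂) + ... + f(xₙ)]

x_0 = 1.7500, f(x_0) = 10.070555, coefficient = 1
x_1 = 1.9062, f(x_1) = 12.824892, coefficient = 4
x_2 = 2.0625, f(x_2) = 16.222819, coefficient = 2
x_3 = 2.2188, f(x_3) = 20.403245, coefficient = 4
x_4 = 2.3750, f(x_4) = 25.533656, coefficient = 2
x_5 = 2.5312, f(x_5) = 31.815807, coefficient = 4
x_6 = 2.6875, f(x_6) = 39.492524, coefficient = 2
x_7 = 2.8438, f(x_7) = 48.855824, coefficient = 4
x_8 = 3.0000, f(x_8) = 60.256611, coefficient = 1

I ≈ (0.156250/3) × 688.424241 = 35.855429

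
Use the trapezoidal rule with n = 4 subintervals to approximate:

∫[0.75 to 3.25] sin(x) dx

f(x) = sin(x)
a = 0.75, b = 3.25, n = 4
h = (b - a)/n = 0.625000

Trapezoidal rule: (h/2)[f(x₀) + 2f(x₁) + 2f(x₂) + ... + f(xₙ)]

x_0 = 0.7500, f(x_0) = 0.681639, coefficient = 1
x_1 = 1.3750, f(x_1) = 0.980893, coefficient = 2
x_2 = 2.0000, f(x_2) = 0.909297, coefficient = 2
x_3 = 2.6250, f(x_3) = 0.493920, coefficient = 2
x_4 = 3.2500, f(x_4) = -0.108195, coefficient = 1

I ≈ (0.625000/2) × 5.341665 = 1.669270
Exact value: 1.725819
Error: 0.056548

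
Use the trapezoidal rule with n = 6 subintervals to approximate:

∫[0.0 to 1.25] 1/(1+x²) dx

f(x) = 1/(1+x²)
a = 0.0, b = 1.25, n = 6
h = (b - a)/n = 0.208333

Trapezoidal rule: (h/2)[f(x₀) + 2f(x₁) + 2f(x₂) + ... + f(xₙ)]

x_0 = 0.0000, f(x_0) = 1.000000, coefficient = 1
x_1 = 0.2083, f(x_1) = 0.958403, coefficient = 2
x_2 = 0.4167, f(x_2) = 0.852071, coefficient = 2
x_3 = 0.6250, f(x_3) = 0.719101, coefficient = 2
x_4 = 0.8333, f(x_4) = 0.590164, coefficient = 2
x_5 = 1.0417, f(x_5) = 0.479600, coefficient = 2
x_6 = 1.2500, f(x_6) = 0.390244, coefficient = 1

I ≈ (0.208333/2) × 8.588922 = 0.894679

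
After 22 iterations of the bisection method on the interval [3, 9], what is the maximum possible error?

Bisection error bound: |error| ≤ (b-a)/2^n
|error| ≤ (9 - 3)/2^22 = 6/2^22
|error| ≤ 0.0000014305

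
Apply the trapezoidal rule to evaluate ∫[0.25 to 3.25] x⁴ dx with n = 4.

f(x) = x⁴
a = 0.25, b = 3.25, n = 4
h = (b - a)/n = 0.750000

Trapezoidal rule: (h/2)[f(x₀) + 2f(x₁) + 2f(x₂) + ... + f(xₙ)]

x_0 = 0.2500, f(x_0) = 0.003906, coefficient = 1
x_1 = 1.0000, f(x_1) = 1.000000, coefficient = 2
x_2 = 1.7500, f(x_2) = 9.378906, coefficient = 2
x_3 = 2.5000, f(x_3) = 39.062500, coefficient = 2
x_4 = 3.2500, f(x_4) = 111.566406, coefficient = 1

I ≈ (0.750000/2) × 210.453125 = 78.919922
Exact value: 72.517969
Error: 6.401953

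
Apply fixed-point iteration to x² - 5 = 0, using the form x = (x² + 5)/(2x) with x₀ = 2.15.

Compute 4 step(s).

Equation: x² - 5 = 0
Fixed-point form: x = (x² + 5)/(2x)
x₀ = 2.15

x_1 = g(2.150000) = 2.237791
x_2 = g(2.237791) = 2.236069
x_3 = g(2.236069) = 2.236068
x_4 = g(2.236068) = 2.236068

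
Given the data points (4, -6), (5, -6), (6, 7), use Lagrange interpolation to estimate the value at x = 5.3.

Lagrange interpolation formula:
P(x) = Σ yᵢ × Lᵢ(x)
where Lᵢ(x) = Π_{j≠i} (x - xⱼ)/(xᵢ - xⱼ)

L_0(5.3) = (5.3 - 5)/(4 - 5) × (5.3 - 6)/(4 - 6) = -0.105000
L_1(5.3) = (5.3 - 4)/(5 - 4) × (5.3 - 6)/(5 - 6) = 0.910000
L_2(5.3) = (5.3 - 4)/(6 - 4) × (5.3 - 5)/(6 - 5) = 0.195000

P(5.3) = (-6)×L_0(5.3) + (-6)×L_1(5.3) + 7×L_2(5.3)
P(5.3) = -3.465000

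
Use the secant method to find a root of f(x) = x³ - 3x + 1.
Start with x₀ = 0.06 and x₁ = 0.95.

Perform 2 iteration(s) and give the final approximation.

f(x) = x³ - 3x + 1
x₀ = 0.06, x₁ = 0.95

Secant formula: x_{n+1} = x_n - f(x_n)(x_n - x_{n-1})/(f(x_n) - f(x_{n-1}))

Iteration 1:
  f(0.060000) = 0.820216
  f(0.950000) = -0.992625
  x_2 = 0.950000 - (-0.992625)×(0.950000 - 0.060000)/(-0.992625 - 0.820216)
       = 0.462679
Iteration 2:
  f(0.950000) = -0.992625
  f(0.462679) = -0.288989
  x_3 = 0.462679 - (-0.288989)×(0.462679 - 0.950000)/(-0.288989 - (-0.992625))
       = 0.262531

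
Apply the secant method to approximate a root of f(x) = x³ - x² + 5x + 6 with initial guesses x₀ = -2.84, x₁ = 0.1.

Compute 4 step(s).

f(x) = x³ - x² + 5x + 6
x₀ = -2.84, x₁ = 0.1

Secant formula: x_{n+1} = x_n - f(x_n)(x_n - x_{n-1})/(f(x_n) - f(x_{n-1}))

Iteration 1:
  f(-2.840000) = -39.171904
  f(0.100000) = 6.491000
  x_2 = 0.100000 - 6.491000×(0.100000 - (-2.840000))/(6.491000 - (-39.171904))
       = -0.317922
Iteration 2:
  f(0.100000) = 6.491000
  f(-0.317922) = 4.277181
  x_3 = -0.317922 - 4.277181×(-0.317922 - 0.100000)/(4.277181 - 6.491000)
       = -1.125363
Iteration 3:
  f(-0.317922) = 4.277181
  f(-1.125363) = -2.318467
  x_4 = -1.125363 - (-2.318467)×(-1.125363 - (-0.317922))/(-2.318467 - 4.277181)
       = -0.841536
Iteration 4:
  f(-1.125363) = -2.318467
  f(-0.841536) = 0.488177
  x_5 = -0.841536 - 0.488177×(-0.841536 - (-1.125363))/(0.488177 - (-2.318467))
       = -0.890904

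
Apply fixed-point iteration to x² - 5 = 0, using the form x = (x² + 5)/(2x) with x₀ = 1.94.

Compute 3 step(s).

Equation: x² - 5 = 0
Fixed-point form: x = (x² + 5)/(2x)
x₀ = 1.94

x_1 = g(1.940000) = 2.258660
x_2 = g(2.258660) = 2.236181
x_3 = g(2.236181) = 2.236068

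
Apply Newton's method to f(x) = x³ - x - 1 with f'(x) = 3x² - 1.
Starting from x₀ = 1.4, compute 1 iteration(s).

f(x) = x³ - x - 1
f'(x) = 3x² - 1
x₀ = 1.4

Newton-Raphson formula: x_{n+1} = x_n - f(x_n)/f'(x_n)

Iteration 1:
  f(1.400000) = 0.344000
  f'(1.400000) = 4.880000
  x_1 = 1.400000 - 0.344000/4.880000 = 1.329508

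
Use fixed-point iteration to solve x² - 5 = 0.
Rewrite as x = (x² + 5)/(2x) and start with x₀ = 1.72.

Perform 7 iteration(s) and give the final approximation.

Equation: x² - 5 = 0
Fixed-point form: x = (x² + 5)/(2x)
x₀ = 1.72

x_1 = g(1.720000) = 2.313488
x_2 = g(2.313488) = 2.237363
x_3 = g(2.237363) = 2.236068
x_4 = g(2.236068) = 2.236068
x_5 = g(2.236068) = 2.236068
x_6 = g(2.236068) = 2.236068
x_7 = g(2.236068) = 2.236068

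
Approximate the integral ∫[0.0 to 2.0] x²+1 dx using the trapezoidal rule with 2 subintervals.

f(x) = x²+1
a = 0.0, b = 2.0, n = 2
h = (b - a)/n = 1.000000

Trapezoidal rule: (h/2)[f(x₀) + 2f(x₁) + 2f(x₂) + ... + f(xₙ)]

x_0 = 0.0000, f(x_0) = 1.000000, coefficient = 1
x_1 = 1.0000, f(x_1) = 2.000000, coefficient = 2
x_2 = 2.0000, f(x_2) = 5.000000, coefficient = 1

I ≈ (1.000000/2) × 10.000000 = 5.000000
Exact value: 4.666667
Error: 0.333333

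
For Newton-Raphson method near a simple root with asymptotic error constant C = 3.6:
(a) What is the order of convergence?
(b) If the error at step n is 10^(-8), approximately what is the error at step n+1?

(a) Newton-Raphson has quadratic (order 2) convergence near simple roots.
    This means |e_{n+1}| ≈ C|e_n|².

(b) With |e_n| = 10^(-8) and C = 3.6:
    |e_{n+1}| ≈ 3.6 × (10^(-8))² = 3.6 × 10^(-16)

(a) 2 (quadratic); (b) |e_{n+1}| ≈ 3.600e-16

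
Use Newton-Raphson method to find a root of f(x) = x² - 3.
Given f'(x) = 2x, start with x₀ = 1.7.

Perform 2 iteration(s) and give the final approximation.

f(x) = x² - 3
f'(x) = 2x
x₀ = 1.7

Newton-Raphson formula: x_{n+1} = x_n - f(x_n)/f'(x_n)

Iteration 1:
  f(1.700000) = -0.110000
  f'(1.700000) = 3.400000
  x_1 = 1.700000 - (-0.110000)/3.400000 = 1.732353
Iteration 2:
  f(1.732353) = 0.001047
  f'(1.732353) = 3.464706
  x_2 = 1.732353 - 0.001047/3.464706 = 1.732051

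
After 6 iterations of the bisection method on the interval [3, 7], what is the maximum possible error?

Bisection error bound: |error| ≤ (b-a)/2^n
|error| ≤ (7 - 3)/2^6 = 4/2^6
|error| ≤ 0.0625000000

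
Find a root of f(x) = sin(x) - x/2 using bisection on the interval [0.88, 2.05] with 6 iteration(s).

f(x) = sin(x) - x/2
Initial interval: [0.88, 2.05]

Iteration 1:
  c_1 = (0.880000 + 2.050000)/2 = 1.465000
  f(c_1) = f(1.465000) = 0.261909
  f(a) × f(c) ≥ 0, new interval: [1.465000, 2.050000]
Iteration 2:
  c_2 = (1.465000 + 2.050000)/2 = 1.757500
  f(c_2) = f(1.757500) = 0.103871
  f(a) × f(c) ≥ 0, new interval: [1.757500, 2.050000]
Iteration 3:
  c_3 = (1.757500 + 2.050000)/2 = 1.903750
  f(c_3) = f(1.903750) = -0.006794
  f(a) × f(c) < 0, new interval: [1.757500, 1.903750]
Iteration 4:
  c_4 = (1.757500 + 1.903750)/2 = 1.830625
  f(c_4) = f(1.830625) = 0.051122
  f(a) × f(c) ≥ 0, new interval: [1.830625, 1.903750]
Iteration 5:
  c_5 = (1.830625 + 1.903750)/2 = 1.867188
  f(c_5) = f(1.867188) = 0.022803
  f(a) × f(c) ≥ 0, new interval: [1.867188, 1.903750]
Iteration 6:
  c_6 = (1.867188 + 1.903750)/2 = 1.885469
  f(c_6) = f(1.885469) = 0.008163
  f(a) × f(c) ≥ 0, new interval: [1.885469, 1.903750]

After 6 iteration(s), the approximation is c_6 = 1.885469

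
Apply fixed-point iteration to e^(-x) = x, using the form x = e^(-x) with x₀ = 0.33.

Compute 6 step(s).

Equation: e^(-x) = x
Fixed-point form: x = e^(-x)
x₀ = 0.33

x_1 = g(0.330000) = 0.718924
x_2 = g(0.718924) = 0.487276
x_3 = g(0.487276) = 0.614297
x_4 = g(0.614297) = 0.541021
x_5 = g(0.541021) = 0.582154
x_6 = g(0.582154) = 0.558694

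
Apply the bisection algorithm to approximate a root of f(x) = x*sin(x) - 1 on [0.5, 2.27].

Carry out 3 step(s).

f(x) = x*sin(x) - 1
Initial interval: [0.5, 2.27]

Iteration 1:
  c_1 = (0.500000 + 2.270000)/2 = 1.385000
  f(c_1) = f(1.385000) = 0.361163
  f(a) × f(c) < 0, new interval: [0.500000, 1.385000]
Iteration 2:
  c_2 = (0.500000 + 1.385000)/2 = 0.942500
  f(c_2) = f(0.942500) = -0.237489
  f(a) × f(c) ≥ 0, new interval: [0.942500, 1.385000]
Iteration 3:
  c_3 = (0.942500 + 1.385000)/2 = 1.163750
  f(c_3) = f(1.163750) = 0.068665
  f(a) × f(c) < 0, new interval: [0.942500, 1.163750]

After 3 iteration(s), the approximation is c_3 = 1.163750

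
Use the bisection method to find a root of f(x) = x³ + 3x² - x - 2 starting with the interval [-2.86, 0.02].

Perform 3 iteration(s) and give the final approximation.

f(x) = x³ + 3x² - x - 2
Initial interval: [-2.86, 0.02]

Iteration 1:
  c_1 = (-2.860000 + 0.020000)/2 = -1.420000
  f(c_1) = f(-1.420000) = 2.605912
  f(a) × f(c) ≥ 0, new interval: [-1.420000, 0.020000]
Iteration 2:
  c_2 = (-1.420000 + 0.020000)/2 = -0.700000
  f(c_2) = f(-0.700000) = -0.173000
  f(a) × f(c) < 0, new interval: [-1.420000, -0.700000]
Iteration 3:
  c_3 = (-1.420000 + (-0.700000))/2 = -1.060000
  f(c_3) = f(-1.060000) = 1.239784
  f(a) × f(c) ≥ 0, new interval: [-1.060000, -0.700000]

After 3 iteration(s), the approximation is c_3 = -1.060000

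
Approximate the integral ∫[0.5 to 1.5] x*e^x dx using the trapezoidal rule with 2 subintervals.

f(x) = x*e^x
a = 0.5, b = 1.5, n = 2
h = (b - a)/n = 0.500000

Trapezoidal rule: (h/2)[f(x₀) + 2f(x₁) + 2f(x₂) + ... + f(xₙ)]

x_0 = 0.5000, f(x_0) = 0.824361, coefficient = 1
x_1 = 1.0000, f(x_1) = 2.718282, coefficient = 2
x_2 = 1.5000, f(x_2) = 6.722534, coefficient = 1

I ≈ (0.500000/2) × 12.983458 = 3.245864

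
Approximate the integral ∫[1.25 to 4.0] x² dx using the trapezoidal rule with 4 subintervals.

f(x) = x²
a = 1.25, b = 4.0, n = 4
h = (b - a)/n = 0.687500

Trapezoidal rule: (h/2)[f(x₀) + 2f(x₁) + 2f(x₂) + ... + f(xₙ)]

x_0 = 1.2500, f(x_0) = 1.562500, coefficient = 1
x_1 = 1.9375, f(x_1) = 3.753906, coefficient = 2
x_2 = 2.6250, f(x_2) = 6.890625, coefficient = 2
x_3 = 3.3125, f(x_3) = 10.972656, coefficient = 2
x_4 = 4.0000, f(x_4) = 16.000000, coefficient = 1

I ≈ (0.687500/2) × 60.796875 = 20.898926
Exact value: 20.682292
Error: 0.216634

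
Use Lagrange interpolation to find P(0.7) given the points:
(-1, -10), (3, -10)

Lagrange interpolation formula:
P(x) = Σ yᵢ × Lᵢ(x)
where Lᵢ(x) = Π_{j≠i} (x - xⱼ)/(xᵢ - xⱼ)

L_0(0.7) = (0.7 - 3)/(-1 - 3) = 0.575000
L_1(0.7) = (0.7 - (-1))/(3 - (-1)) = 0.425000

P(0.7) = (-10)×L_0(0.7) + (-10)×L_1(0.7)
P(0.7) = -10.000000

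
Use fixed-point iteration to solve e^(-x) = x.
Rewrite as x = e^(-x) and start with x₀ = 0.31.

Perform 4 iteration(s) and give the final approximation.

Equation: e^(-x) = x
Fixed-point form: x = e^(-x)
x₀ = 0.31

x_1 = g(0.310000) = 0.733447
x_2 = g(0.733447) = 0.480251
x_3 = g(0.480251) = 0.618628
x_4 = g(0.618628) = 0.538683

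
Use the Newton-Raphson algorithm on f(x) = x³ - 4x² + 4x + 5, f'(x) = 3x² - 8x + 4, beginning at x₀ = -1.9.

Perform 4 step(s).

f(x) = x³ - 4x² + 4x + 5
f'(x) = 3x² - 8x + 4
x₀ = -1.9

Newton-Raphson formula: x_{n+1} = x_n - f(x_n)/f'(x_n)

Iteration 1:
  f(-1.900000) = -23.899000
  f'(-1.900000) = 30.030000
  x_1 = -1.900000 - (-23.899000)/30.030000 = -1.104163
Iteration 2:
  f(-1.104163) = -5.639516
  f'(-1.104163) = 16.490825
  x_2 = -1.104163 - (-5.639516)/16.490825 = -0.762183
Iteration 3:
  f(-0.762183) = -0.815199
  f'(-0.762183) = 11.840238
  x_3 = -0.762183 - (-0.815199)/11.840238 = -0.693334
Iteration 4:
  f(-0.693334) = -0.029474
  f'(-0.693334) = 10.988803
  x_4 = -0.693334 - (-0.029474)/10.988803 = -0.690651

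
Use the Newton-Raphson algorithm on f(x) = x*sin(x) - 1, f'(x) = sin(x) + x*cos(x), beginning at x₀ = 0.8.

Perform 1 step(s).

f(x) = x*sin(x) - 1
f'(x) = sin(x) + x*cos(x)
x₀ = 0.8

Newton-Raphson formula: x_{n+1} = x_n - f(x_n)/f'(x_n)

Iteration 1:
  f(0.800000) = -0.426115
  f'(0.800000) = 1.274721
  x_1 = 0.800000 - (-0.426115)/1.274721 = 1.134281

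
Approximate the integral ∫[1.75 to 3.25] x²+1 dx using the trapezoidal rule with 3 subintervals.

f(x) = x²+1
a = 1.75, b = 3.25, n = 3
h = (b - a)/n = 0.500000

Trapezoidal rule: (h/2)[f(x₀) + 2f(x₁) + 2f(x₂) + ... + f(xₙ)]

x_0 = 1.7500, f(x_0) = 4.062500, coefficient = 1
x_1 = 2.2500, f(x_1) = 6.062500, coefficient = 2
x_2 = 2.7500, f(x_2) = 8.562500, coefficient = 2
x_3 = 3.2500, f(x_3) = 11.562500, coefficient = 1

I ≈ (0.500000/2) × 44.875000 = 11.218750
Exact value: 11.156250
Error: 0.062500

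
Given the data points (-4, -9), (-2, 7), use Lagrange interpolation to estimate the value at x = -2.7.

Lagrange interpolation formula:
P(x) = Σ yᵢ × Lᵢ(x)
where Lᵢ(x) = Π_{j≠i} (x - xⱼ)/(xᵢ - xⱼ)

L_0(-2.7) = (-2.7 - (-2))/(-4 - (-2)) = 0.350000
L_1(-2.7) = (-2.7 - (-4))/(-2 - (-4)) = 0.650000

P(-2.7) = (-9)×L_0(-2.7) + 7×L_1(-2.7)
P(-2.7) = 1.400000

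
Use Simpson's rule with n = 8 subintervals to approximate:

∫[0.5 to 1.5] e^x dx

f(x) = e^x
a = 0.5, b = 1.5, n = 8
h = (b - a)/n = 0.125000

Simpson's rule: (h/3)[f(x₀) + 4f(x₁) + 2f(x₂) + ... + f(xₙ)]

x_0 = 0.5000, f(x_0) = 1.648721, coefficient = 1
x_1 = 0.6250, f(x_1) = 1.868246, coefficient = 4
x_2 = 0.7500, f(x_2) = 2.117000, coefficient = 2
x_3 = 0.8750, f(x_3) = 2.398875, coefficient = 4
x_4 = 1.0000, f(x_4) = 2.718282, coefficient = 2
x_5 = 1.1250, f(x_5) = 3.080217, coefficient = 4
x_6 = 1.2500, f(x_6) = 3.490343, coefficient = 2
x_7 = 1.3750, f(x_7) = 3.955077, coefficient = 4
x_8 = 1.5000, f(x_8) = 4.481689, coefficient = 1

I ≈ (0.125000/3) × 67.991319 = 2.832972
Exact value: 2.832968
Error: 0.000004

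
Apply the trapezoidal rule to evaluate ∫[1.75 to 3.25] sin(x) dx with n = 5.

f(x) = sin(x)
a = 1.75, b = 3.25, n = 5
h = (b - a)/n = 0.300000

Trapezoidal rule: (h/2)[f(x₀) + 2f(x₁) + 2f(x₂) + ... + f(xₙ)]

x_0 = 1.7500, f(x_0) = 0.983986, coefficient = 1
x_1 = 2.0500, f(x_1) = 0.887362, coefficient = 2
x_2 = 2.3500, f(x_2) = 0.711473, coefficient = 2
x_3 = 2.6500, f(x_3) = 0.472031, coefficient = 2
x_4 = 2.9500, f(x_4) = 0.190423, coefficient = 2
x_5 = 3.2500, f(x_5) = -0.108195, coefficient = 1

I ≈ (0.300000/2) × 5.398369 = 0.809755
Exact value: 0.815884
Error: 0.006128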